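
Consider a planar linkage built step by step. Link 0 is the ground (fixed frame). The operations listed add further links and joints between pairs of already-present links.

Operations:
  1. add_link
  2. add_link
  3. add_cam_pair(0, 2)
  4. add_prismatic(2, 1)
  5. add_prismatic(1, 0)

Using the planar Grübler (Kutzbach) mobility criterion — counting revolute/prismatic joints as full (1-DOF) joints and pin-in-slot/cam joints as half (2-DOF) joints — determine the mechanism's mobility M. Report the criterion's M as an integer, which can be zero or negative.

M = 1

ground; <1,0,0>
#1 <2,0,0>
#2 <3,0,0>
C:0↔2 J2 <3,0,1>
P:2↔1 J1 <3,1,1>
P:1↔0 J1 <3,2,1>
3×2 − 2×2 − 1×1 = 1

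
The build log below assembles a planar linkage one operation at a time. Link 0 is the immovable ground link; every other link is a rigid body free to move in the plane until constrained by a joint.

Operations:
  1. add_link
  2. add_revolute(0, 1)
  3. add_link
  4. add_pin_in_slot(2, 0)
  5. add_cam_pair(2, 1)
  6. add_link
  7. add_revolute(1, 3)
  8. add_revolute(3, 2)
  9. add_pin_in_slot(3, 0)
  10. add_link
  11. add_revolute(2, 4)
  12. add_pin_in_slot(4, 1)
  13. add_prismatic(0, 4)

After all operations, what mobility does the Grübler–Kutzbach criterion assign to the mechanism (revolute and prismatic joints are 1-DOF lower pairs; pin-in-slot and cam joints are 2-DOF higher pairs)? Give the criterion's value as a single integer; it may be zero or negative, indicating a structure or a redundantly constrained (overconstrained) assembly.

M = -2

ground; <1,0,0>
#1 <2,0,0>
R:0↔1 J1 <2,1,0>
#2 <3,1,0>
PS:2↔0 J2 <3,1,1>
C:2↔1 J2 <3,1,2>
#3 <4,1,2>
R:1↔3 J1 <4,2,2>
R:3↔2 J1 <4,3,2>
PS:3↔0 J2 <4,3,3>
#4 <5,3,3>
R:2↔4 J1 <5,4,3>
PS:4↔1 J2 <5,4,4>
P:0↔4 J1 <5,5,4>
3×4 − 2×5 − 1×4 = -2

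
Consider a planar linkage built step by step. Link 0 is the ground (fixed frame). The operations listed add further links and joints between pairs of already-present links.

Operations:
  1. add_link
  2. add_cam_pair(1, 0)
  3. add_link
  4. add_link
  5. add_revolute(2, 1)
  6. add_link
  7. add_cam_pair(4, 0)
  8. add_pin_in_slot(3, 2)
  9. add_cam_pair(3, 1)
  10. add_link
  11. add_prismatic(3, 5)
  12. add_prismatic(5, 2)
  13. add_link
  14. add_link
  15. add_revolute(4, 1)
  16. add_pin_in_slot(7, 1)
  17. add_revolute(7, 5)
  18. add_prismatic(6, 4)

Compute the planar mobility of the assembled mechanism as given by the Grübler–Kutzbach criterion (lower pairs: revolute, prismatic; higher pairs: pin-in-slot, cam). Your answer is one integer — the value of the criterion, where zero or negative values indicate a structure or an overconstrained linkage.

M = 4

(L,J1,J2)=(1,0,0); link0 fixed
link1: (2,0,0)
C 1-0 [J2]: (2,0,1)
link2: (3,0,1)
link3: (4,0,1)
R 2-1 [J1]: (4,1,1)
link4: (5,1,1)
C 4-0 [J2]: (5,1,2)
PS 3-2 [J2]: (5,1,3)
C 3-1 [J2]: (5,1,4)
link5: (6,1,4)
P 3-5 [J1]: (6,2,4)
P 5-2 [J1]: (6,3,4)
link6: (7,3,4)
link7: (8,3,4)
R 4-1 [J1]: (8,4,4)
PS 7-1 [J2]: (8,4,5)
R 7-5 [J1]: (8,5,5)
P 6-4 [J1]: (8,6,5)
Grübler: 3·7 − 2·6 − 5 = 4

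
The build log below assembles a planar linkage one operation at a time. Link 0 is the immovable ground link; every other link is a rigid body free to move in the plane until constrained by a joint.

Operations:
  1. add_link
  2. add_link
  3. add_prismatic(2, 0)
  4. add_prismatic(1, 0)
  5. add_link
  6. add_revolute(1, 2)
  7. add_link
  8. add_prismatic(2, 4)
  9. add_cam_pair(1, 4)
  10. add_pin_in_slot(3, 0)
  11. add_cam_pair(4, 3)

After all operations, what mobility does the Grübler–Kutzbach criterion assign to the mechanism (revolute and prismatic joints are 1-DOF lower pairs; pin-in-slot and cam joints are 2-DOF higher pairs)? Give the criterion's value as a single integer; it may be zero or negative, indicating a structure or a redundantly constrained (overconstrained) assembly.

M = 1

(L,J1,J2)=(1,0,0); link0 fixed
link1: (2,0,0)
link2: (3,0,0)
P 2-0 [J1]: (3,1,0)
P 1-0 [J1]: (3,2,0)
link3: (4,2,0)
R 1-2 [J1]: (4,3,0)
link4: (5,3,0)
P 2-4 [J1]: (5,4,0)
C 1-4 [J2]: (5,4,1)
PS 3-0 [J2]: (5,4,2)
C 4-3 [J2]: (5,4,3)
Grübler: 3·4 − 2·4 − 3 = 1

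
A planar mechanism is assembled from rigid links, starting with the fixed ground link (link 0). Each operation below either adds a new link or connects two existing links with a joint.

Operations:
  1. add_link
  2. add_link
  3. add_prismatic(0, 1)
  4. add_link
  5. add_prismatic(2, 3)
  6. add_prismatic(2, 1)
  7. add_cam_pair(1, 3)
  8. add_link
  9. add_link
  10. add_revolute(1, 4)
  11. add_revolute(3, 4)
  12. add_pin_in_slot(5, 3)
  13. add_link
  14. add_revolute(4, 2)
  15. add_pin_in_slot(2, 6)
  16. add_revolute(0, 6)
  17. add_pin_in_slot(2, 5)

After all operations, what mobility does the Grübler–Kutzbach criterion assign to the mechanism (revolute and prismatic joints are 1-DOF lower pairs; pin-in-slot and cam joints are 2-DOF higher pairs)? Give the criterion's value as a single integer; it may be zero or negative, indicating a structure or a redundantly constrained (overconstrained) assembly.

M = 0

L=1 J1=0 J2=0
add link → L=2 J1=0 J2=0
add link → L=3 J1=0 J2=0
P@0,1 dof=1 J1 → L=3 J1=1 J2=0
add link → L=4 J1=1 J2=0
P@2,3 dof=1 J1 → L=4 J1=2 J2=0
P@2,1 dof=1 J1 → L=4 J1=3 J2=0
C@1,3 dof=2 J2 → L=4 J1=3 J2=1
add link → L=5 J1=3 J2=1
add link → L=6 J1=3 J2=1
R@1,4 dof=1 J1 → L=6 J1=4 J2=1
R@3,4 dof=1 J1 → L=6 J1=5 J2=1
PS@5,3 dof=2 J2 → L=6 J1=5 J2=2
add link → L=7 J1=5 J2=2
R@4,2 dof=1 J1 → L=7 J1=6 J2=2
PS@2,6 dof=2 J2 → L=7 J1=6 J2=3
R@0,6 dof=1 J1 → L=7 J1=7 J2=3
PS@2,5 dof=2 J2 → L=7 J1=7 J2=4
M=3(L−1)−2J1−J2=3·6−2·7−4=0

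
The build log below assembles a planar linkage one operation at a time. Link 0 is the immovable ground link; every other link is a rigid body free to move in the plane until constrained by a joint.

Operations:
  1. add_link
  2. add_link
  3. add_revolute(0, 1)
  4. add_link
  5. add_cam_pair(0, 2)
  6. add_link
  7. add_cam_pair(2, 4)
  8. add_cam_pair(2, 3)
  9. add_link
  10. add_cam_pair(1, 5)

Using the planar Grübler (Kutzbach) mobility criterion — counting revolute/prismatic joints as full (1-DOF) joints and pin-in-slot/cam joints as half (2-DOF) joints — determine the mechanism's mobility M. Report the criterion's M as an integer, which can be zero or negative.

M = 9

[1;0;0] (link 0 is ground)
L+ [2;0;0]
L+ [3;0;0]
R(0,1)∈J1 [3;1;0]
L+ [4;1;0]
C(0,2)∈J2 [4;1;1]
L+ [5;1;1]
C(2,4)∈J2 [5;1;2]
C(2,3)∈J2 [5;1;3]
L+ [6;1;3]
C(1,5)∈J2 [6;1;4]
mobility = 15 − 2 − 4 = 9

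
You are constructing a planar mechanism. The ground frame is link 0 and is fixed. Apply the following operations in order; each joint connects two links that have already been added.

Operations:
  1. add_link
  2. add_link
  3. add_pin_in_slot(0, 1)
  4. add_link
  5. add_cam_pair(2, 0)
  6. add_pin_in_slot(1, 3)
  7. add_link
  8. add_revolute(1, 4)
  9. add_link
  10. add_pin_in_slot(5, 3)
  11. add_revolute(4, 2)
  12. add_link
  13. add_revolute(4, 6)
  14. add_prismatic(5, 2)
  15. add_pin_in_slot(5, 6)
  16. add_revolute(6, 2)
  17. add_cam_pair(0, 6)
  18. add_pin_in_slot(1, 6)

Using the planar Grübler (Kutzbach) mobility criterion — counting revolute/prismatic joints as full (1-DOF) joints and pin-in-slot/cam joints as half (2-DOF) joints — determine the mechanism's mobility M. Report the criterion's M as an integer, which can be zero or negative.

M = 1

link 0 = ground. State L|J1|J2 = 1|0|0
+link1  2|0|0
+link2  3|0|0
PS(0,1) f=2→J2  3|0|1
+link3  4|0|1
C(2,0) f=2→J2  4|0|2
PS(1,3) f=2→J2  4|0|3
+link4  5|0|3
R(1,4) f=1→J1  5|1|3
+link5  6|1|3
PS(5,3) f=2→J2  6|1|4
R(4,2) f=1→J1  6|2|4
+link6  7|2|4
R(4,6) f=1→J1  7|3|4
P(5,2) f=1→J1  7|4|4
PS(5,6) f=2→J2  7|4|5
R(6,2) f=1→J1  7|5|5
C(0,6) f=2→J2  7|5|6
PS(1,6) f=2→J2  7|5|7
M = 3(7−1)−2·5−7 = 18−10−7 = 1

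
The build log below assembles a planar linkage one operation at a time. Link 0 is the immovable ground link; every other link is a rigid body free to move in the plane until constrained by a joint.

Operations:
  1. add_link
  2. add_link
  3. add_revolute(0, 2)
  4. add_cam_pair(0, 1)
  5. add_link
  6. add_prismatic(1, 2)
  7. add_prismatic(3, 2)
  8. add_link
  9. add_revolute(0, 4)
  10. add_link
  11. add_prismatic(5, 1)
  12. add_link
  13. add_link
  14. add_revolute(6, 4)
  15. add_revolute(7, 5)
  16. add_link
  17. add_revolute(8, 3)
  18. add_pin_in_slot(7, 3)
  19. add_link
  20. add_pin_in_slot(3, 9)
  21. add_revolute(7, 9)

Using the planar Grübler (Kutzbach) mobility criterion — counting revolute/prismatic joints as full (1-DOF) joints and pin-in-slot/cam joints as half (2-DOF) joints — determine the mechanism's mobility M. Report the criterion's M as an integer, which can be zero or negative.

M = 6

[1;0;0] (link 0 is ground)
L+ [2;0;0]
L+ [3;0;0]
R(0,2)∈J1 [3;1;0]
C(0,1)∈J2 [3;1;1]
L+ [4;1;1]
P(1,2)∈J1 [4;2;1]
P(3,2)∈J1 [4;3;1]
L+ [5;3;1]
R(0,4)∈J1 [5;4;1]
L+ [6;4;1]
P(5,1)∈J1 [6;5;1]
L+ [7;5;1]
L+ [8;5;1]
R(6,4)∈J1 [8;6;1]
R(7,5)∈J1 [8;7;1]
L+ [9;7;1]
R(8,3)∈J1 [9;8;1]
PS(7,3)∈J2 [9;8;2]
L+ [10;8;2]
PS(3,9)∈J2 [10;8;3]
R(7,9)∈J1 [10;9;3]
mobility = 27 − 18 − 3 = 6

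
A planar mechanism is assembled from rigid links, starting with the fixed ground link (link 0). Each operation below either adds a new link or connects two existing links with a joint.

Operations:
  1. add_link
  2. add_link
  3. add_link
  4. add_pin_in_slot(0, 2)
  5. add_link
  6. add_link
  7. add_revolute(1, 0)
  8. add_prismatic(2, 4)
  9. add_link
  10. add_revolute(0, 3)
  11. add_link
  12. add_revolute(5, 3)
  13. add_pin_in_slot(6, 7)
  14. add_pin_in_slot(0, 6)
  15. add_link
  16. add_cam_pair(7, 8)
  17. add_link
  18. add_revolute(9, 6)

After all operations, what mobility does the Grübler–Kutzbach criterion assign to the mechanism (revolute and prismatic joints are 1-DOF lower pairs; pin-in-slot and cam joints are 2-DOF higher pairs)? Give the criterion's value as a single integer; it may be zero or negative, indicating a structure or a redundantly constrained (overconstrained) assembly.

M = 13

(L,J1,J2)=(1,0,0); link0 fixed
link1: (2,0,0)
link2: (3,0,0)
link3: (4,0,0)
PS 0-2 [J2]: (4,0,1)
link4: (5,0,1)
link5: (6,0,1)
R 1-0 [J1]: (6,1,1)
P 2-4 [J1]: (6,2,1)
link6: (7,2,1)
R 0-3 [J1]: (7,3,1)
link7: (8,3,1)
R 5-3 [J1]: (8,4,1)
PS 6-7 [J2]: (8,4,2)
PS 0-6 [J2]: (8,4,3)
link8: (9,4,3)
C 7-8 [J2]: (9,4,4)
link9: (10,4,4)
R 9-6 [J1]: (10,5,4)
Grübler: 3·9 − 2·5 − 4 = 13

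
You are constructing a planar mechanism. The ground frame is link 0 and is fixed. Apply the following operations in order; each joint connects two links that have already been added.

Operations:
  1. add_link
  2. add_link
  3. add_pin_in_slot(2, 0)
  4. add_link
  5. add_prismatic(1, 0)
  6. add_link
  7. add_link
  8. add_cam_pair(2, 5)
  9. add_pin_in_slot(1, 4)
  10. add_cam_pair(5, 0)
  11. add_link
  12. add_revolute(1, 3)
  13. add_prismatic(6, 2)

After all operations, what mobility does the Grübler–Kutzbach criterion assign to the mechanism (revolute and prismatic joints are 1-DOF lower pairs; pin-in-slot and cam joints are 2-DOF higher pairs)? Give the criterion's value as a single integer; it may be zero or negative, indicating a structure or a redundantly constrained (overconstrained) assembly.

M = 8

[1;0;0] (link 0 is ground)
L+ [2;0;0]
L+ [3;0;0]
PS(2,0)∈J2 [3;0;1]
L+ [4;0;1]
P(1,0)∈J1 [4;1;1]
L+ [5;1;1]
L+ [6;1;1]
C(2,5)∈J2 [6;1;2]
PS(1,4)∈J2 [6;1;3]
C(5,0)∈J2 [6;1;4]
L+ [7;1;4]
R(1,3)∈J1 [7;2;4]
P(6,2)∈J1 [7;3;4]
mobility = 18 − 6 − 4 = 8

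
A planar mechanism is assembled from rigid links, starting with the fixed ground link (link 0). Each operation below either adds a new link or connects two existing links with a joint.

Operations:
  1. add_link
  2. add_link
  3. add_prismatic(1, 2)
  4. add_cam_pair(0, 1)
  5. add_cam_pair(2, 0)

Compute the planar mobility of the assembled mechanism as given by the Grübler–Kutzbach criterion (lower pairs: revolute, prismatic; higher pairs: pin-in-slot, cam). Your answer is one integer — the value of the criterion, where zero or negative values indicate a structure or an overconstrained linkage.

M = 2

[1;0;0] (link 0 is ground)
L+ [2;0;0]
L+ [3;0;0]
P(1,2)∈J1 [3;1;0]
C(0,1)∈J2 [3;1;1]
C(2,0)∈J2 [3;1;2]
mobility = 6 − 2 − 2 = 2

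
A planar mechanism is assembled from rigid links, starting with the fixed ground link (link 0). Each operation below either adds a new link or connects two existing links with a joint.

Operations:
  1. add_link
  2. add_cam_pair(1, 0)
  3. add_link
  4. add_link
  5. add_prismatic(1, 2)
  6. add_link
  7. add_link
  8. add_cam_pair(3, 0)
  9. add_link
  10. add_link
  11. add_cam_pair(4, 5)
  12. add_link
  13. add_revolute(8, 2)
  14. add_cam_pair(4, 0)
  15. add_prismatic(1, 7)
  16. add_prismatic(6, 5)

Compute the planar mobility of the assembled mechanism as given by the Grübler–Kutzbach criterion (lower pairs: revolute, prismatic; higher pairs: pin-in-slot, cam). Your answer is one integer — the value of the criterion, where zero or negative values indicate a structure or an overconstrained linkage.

(L,J1,J2)=(1,0,0); link0 fixed
link1: (2,0,0)
C 1-0 [J2]: (2,0,1)
link2: (3,0,1)
link3: (4,0,1)
P 1-2 [J1]: (4,1,1)
link4: (5,1,1)
link5: (6,1,1)
C 3-0 [J2]: (6,1,2)
link6: (7,1,2)
link7: (8,1,2)
C 4-5 [J2]: (8,1,3)
link8: (9,1,3)
R 8-2 [J1]: (9,2,3)
C 4-0 [J2]: (9,2,4)
P 1-7 [J1]: (9,3,4)
P 6-5 [J1]: (9,4,4)
Grübler: 3·8 − 2·4 − 4 = 12

M = 12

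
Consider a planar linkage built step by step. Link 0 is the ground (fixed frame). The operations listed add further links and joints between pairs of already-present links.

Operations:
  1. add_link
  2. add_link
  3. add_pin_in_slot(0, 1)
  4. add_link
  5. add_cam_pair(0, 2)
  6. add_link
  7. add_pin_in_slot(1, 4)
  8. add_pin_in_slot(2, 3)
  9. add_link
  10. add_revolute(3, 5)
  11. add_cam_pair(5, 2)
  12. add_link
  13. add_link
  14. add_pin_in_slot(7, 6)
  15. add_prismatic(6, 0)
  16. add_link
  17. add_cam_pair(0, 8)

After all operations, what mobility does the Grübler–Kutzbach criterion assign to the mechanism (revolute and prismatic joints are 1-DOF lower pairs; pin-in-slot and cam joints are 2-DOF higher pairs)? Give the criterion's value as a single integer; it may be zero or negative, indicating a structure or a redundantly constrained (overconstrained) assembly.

ground; <1,0,0>
#1 <2,0,0>
#2 <3,0,0>
PS:0↔1 J2 <3,0,1>
#3 <4,0,1>
C:0↔2 J2 <4,0,2>
#4 <5,0,2>
PS:1↔4 J2 <5,0,3>
PS:2↔3 J2 <5,0,4>
#5 <6,0,4>
R:3↔5 J1 <6,1,4>
C:5↔2 J2 <6,1,5>
#6 <7,1,5>
#7 <8,1,5>
PS:7↔6 J2 <8,1,6>
P:6↔0 J1 <8,2,6>
#8 <9,2,6>
C:0↔8 J2 <9,2,7>
3×8 − 2×2 − 1×7 = 13

M = 13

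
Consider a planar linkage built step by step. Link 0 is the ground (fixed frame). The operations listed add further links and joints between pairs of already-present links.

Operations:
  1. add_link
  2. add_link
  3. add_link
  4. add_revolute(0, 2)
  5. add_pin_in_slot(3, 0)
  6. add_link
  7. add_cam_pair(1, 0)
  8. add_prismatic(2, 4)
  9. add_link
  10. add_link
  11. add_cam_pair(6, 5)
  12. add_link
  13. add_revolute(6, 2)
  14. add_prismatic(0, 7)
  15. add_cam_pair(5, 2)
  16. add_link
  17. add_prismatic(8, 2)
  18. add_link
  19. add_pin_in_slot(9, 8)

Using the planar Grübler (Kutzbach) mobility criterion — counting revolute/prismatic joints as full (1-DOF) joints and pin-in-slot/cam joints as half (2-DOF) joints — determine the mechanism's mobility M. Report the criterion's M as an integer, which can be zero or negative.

M = 12

L=1 J1=0 J2=0
add link → L=2 J1=0 J2=0
add link → L=3 J1=0 J2=0
add link → L=4 J1=0 J2=0
R@0,2 dof=1 J1 → L=4 J1=1 J2=0
PS@3,0 dof=2 J2 → L=4 J1=1 J2=1
add link → L=5 J1=1 J2=1
C@1,0 dof=2 J2 → L=5 J1=1 J2=2
P@2,4 dof=1 J1 → L=5 J1=2 J2=2
add link → L=6 J1=2 J2=2
add link → L=7 J1=2 J2=2
C@6,5 dof=2 J2 → L=7 J1=2 J2=3
add link → L=8 J1=2 J2=3
R@6,2 dof=1 J1 → L=8 J1=3 J2=3
P@0,7 dof=1 J1 → L=8 J1=4 J2=3
C@5,2 dof=2 J2 → L=8 J1=4 J2=4
add link → L=9 J1=4 J2=4
P@8,2 dof=1 J1 → L=9 J1=5 J2=4
add link → L=10 J1=5 J2=4
PS@9,8 dof=2 J2 → L=10 J1=5 J2=5
M=3(L−1)−2J1−J2=3·9−2·5−5=12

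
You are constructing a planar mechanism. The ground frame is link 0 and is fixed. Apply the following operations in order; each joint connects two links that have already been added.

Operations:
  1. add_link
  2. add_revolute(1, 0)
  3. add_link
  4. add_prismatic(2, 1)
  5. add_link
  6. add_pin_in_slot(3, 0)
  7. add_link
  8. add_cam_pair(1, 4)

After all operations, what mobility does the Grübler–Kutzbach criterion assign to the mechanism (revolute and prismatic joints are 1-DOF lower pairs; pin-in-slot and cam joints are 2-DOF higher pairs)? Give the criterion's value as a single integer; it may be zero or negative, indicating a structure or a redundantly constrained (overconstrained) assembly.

L=1 J1=0 J2=0
add link → L=2 J1=0 J2=0
R@1,0 dof=1 J1 → L=2 J1=1 J2=0
add link → L=3 J1=1 J2=0
P@2,1 dof=1 J1 → L=3 J1=2 J2=0
add link → L=4 J1=2 J2=0
PS@3,0 dof=2 J2 → L=4 J1=2 J2=1
add link → L=5 J1=2 J2=1
C@1,4 dof=2 J2 → L=5 J1=2 J2=2
M=3(L−1)−2J1−J2=3·4−2·2−2=6

M = 6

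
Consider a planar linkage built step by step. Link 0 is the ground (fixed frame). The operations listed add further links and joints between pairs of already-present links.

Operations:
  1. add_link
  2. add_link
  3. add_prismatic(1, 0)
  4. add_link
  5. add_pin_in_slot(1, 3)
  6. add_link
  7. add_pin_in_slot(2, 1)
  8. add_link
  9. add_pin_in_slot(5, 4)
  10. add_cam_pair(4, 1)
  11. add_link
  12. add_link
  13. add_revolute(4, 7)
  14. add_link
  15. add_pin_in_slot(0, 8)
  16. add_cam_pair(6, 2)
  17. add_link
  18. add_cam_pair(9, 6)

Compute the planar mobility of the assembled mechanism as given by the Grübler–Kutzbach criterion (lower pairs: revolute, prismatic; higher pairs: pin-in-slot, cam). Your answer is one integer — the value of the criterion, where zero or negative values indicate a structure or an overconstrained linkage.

M = 16

L=1 J1=0 J2=0
add link → L=2 J1=0 J2=0
add link → L=3 J1=0 J2=0
P@1,0 dof=1 J1 → L=3 J1=1 J2=0
add link → L=4 J1=1 J2=0
PS@1,3 dof=2 J2 → L=4 J1=1 J2=1
add link → L=5 J1=1 J2=1
PS@2,1 dof=2 J2 → L=5 J1=1 J2=2
add link → L=6 J1=1 J2=2
PS@5,4 dof=2 J2 → L=6 J1=1 J2=3
C@4,1 dof=2 J2 → L=6 J1=1 J2=4
add link → L=7 J1=1 J2=4
add link → L=8 J1=1 J2=4
R@4,7 dof=1 J1 → L=8 J1=2 J2=4
add link → L=9 J1=2 J2=4
PS@0,8 dof=2 J2 → L=9 J1=2 J2=5
C@6,2 dof=2 J2 → L=9 J1=2 J2=6
add link → L=10 J1=2 J2=6
C@9,6 dof=2 J2 → L=10 J1=2 J2=7
M=3(L−1)−2J1−J2=3·9−2·2−7=16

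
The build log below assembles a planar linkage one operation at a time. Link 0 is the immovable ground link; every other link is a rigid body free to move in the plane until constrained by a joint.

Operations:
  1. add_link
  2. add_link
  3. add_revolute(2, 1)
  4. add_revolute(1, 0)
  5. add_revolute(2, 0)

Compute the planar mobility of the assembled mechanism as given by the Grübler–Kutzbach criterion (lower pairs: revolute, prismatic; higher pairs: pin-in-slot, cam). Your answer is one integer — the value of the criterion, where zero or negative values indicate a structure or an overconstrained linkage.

(L,J1,J2)=(1,0,0); link0 fixed
link1: (2,0,0)
link2: (3,0,0)
R 2-1 [J1]: (3,1,0)
R 1-0 [J1]: (3,2,0)
R 2-0 [J1]: (3,3,0)
Grübler: 3·2 − 2·3 − 0 = 0

M = 0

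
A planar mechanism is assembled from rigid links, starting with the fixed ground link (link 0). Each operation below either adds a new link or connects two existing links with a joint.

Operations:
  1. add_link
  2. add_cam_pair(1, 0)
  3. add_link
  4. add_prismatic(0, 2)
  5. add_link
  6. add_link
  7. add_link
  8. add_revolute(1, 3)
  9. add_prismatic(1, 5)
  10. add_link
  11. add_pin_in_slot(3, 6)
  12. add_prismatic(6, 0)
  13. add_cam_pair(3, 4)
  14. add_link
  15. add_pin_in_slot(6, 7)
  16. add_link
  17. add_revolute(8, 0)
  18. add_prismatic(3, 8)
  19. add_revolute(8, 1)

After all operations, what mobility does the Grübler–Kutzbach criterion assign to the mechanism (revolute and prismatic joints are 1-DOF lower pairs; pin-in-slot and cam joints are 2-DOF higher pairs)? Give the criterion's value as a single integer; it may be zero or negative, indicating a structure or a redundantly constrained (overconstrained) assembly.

(L,J1,J2)=(1,0,0); link0 fixed
link1: (2,0,0)
C 1-0 [J2]: (2,0,1)
link2: (3,0,1)
P 0-2 [J1]: (3,1,1)
link3: (4,1,1)
link4: (5,1,1)
link5: (6,1,1)
R 1-3 [J1]: (6,2,1)
P 1-5 [J1]: (6,3,1)
link6: (7,3,1)
PS 3-6 [J2]: (7,3,2)
P 6-0 [J1]: (7,4,2)
C 3-4 [J2]: (7,4,3)
link7: (8,4,3)
PS 6-7 [J2]: (8,4,4)
link8: (9,4,4)
R 8-0 [J1]: (9,5,4)
P 3-8 [J1]: (9,6,4)
R 8-1 [J1]: (9,7,4)
Grübler: 3·8 − 2·7 − 4 = 6

M = 6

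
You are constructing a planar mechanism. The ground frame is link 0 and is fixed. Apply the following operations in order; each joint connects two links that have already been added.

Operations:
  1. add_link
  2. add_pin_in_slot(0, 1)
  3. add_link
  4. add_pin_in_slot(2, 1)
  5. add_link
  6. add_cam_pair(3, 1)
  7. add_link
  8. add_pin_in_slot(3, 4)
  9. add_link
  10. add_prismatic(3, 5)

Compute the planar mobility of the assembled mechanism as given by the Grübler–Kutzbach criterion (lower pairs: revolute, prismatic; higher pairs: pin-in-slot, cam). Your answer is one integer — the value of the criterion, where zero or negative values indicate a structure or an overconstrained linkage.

M = 9

(L,J1,J2)=(1,0,0); link0 fixed
link1: (2,0,0)
PS 0-1 [J2]: (2,0,1)
link2: (3,0,1)
PS 2-1 [J2]: (3,0,2)
link3: (4,0,2)
C 3-1 [J2]: (4,0,3)
link4: (5,0,3)
PS 3-4 [J2]: (5,0,4)
link5: (6,0,4)
P 3-5 [J1]: (6,1,4)
Grübler: 3·5 − 2·1 − 4 = 9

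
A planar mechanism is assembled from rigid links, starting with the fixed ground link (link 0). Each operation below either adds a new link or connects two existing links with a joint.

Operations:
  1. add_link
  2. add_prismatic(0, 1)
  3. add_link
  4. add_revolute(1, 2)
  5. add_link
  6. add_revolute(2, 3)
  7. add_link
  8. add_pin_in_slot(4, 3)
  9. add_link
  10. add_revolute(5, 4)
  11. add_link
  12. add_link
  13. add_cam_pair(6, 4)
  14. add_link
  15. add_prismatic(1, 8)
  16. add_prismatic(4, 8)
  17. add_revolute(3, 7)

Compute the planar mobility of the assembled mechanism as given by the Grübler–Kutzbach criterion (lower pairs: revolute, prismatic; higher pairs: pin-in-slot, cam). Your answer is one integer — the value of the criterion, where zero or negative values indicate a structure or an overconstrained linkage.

M = 8

(L,J1,J2)=(1,0,0); link0 fixed
link1: (2,0,0)
P 0-1 [J1]: (2,1,0)
link2: (3,1,0)
R 1-2 [J1]: (3,2,0)
link3: (4,2,0)
R 2-3 [J1]: (4,3,0)
link4: (5,3,0)
PS 4-3 [J2]: (5,3,1)
link5: (6,3,1)
R 5-4 [J1]: (6,4,1)
link6: (7,4,1)
link7: (8,4,1)
C 6-4 [J2]: (8,4,2)
link8: (9,4,2)
P 1-8 [J1]: (9,5,2)
P 4-8 [J1]: (9,6,2)
R 3-7 [J1]: (9,7,2)
Grübler: 3·8 − 2·7 − 2 = 8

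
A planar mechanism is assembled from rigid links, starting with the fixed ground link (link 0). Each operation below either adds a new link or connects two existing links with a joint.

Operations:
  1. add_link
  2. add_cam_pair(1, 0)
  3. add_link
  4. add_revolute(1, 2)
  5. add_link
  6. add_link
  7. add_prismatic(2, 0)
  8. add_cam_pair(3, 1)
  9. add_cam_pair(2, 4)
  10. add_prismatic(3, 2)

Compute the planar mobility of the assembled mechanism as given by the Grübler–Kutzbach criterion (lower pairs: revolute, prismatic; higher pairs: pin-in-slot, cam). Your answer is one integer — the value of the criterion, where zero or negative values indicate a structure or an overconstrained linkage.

[1;0;0] (link 0 is ground)
L+ [2;0;0]
C(1,0)∈J2 [2;0;1]
L+ [3;0;1]
R(1,2)∈J1 [3;1;1]
L+ [4;1;1]
L+ [5;1;1]
P(2,0)∈J1 [5;2;1]
C(3,1)∈J2 [5;2;2]
C(2,4)∈J2 [5;2;3]
P(3,2)∈J1 [5;3;3]
mobility = 12 − 6 − 3 = 3

M = 3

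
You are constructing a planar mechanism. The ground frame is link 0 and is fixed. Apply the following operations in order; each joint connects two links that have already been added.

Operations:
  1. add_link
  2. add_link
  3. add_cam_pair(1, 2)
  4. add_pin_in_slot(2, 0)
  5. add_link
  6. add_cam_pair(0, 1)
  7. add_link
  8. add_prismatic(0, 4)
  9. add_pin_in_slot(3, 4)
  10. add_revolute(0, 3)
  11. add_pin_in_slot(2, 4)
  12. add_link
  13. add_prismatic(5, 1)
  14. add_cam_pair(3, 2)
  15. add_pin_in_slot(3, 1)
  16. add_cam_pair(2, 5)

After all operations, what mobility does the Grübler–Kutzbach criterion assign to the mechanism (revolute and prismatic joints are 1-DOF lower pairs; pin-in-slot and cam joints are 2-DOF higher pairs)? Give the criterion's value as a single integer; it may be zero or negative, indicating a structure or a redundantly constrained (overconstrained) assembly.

M = 1

ground; <1,0,0>
#1 <2,0,0>
#2 <3,0,0>
C:1↔2 J2 <3,0,1>
PS:2↔0 J2 <3,0,2>
#3 <4,0,2>
C:0↔1 J2 <4,0,3>
#4 <5,0,3>
P:0↔4 J1 <5,1,3>
PS:3↔4 J2 <5,1,4>
R:0↔3 J1 <5,2,4>
PS:2↔4 J2 <5,2,5>
#5 <6,2,5>
P:5↔1 J1 <6,3,5>
C:3↔2 J2 <6,3,6>
PS:3↔1 J2 <6,3,7>
C:2↔5 J2 <6,3,8>
3×5 − 2×3 − 1×8 = 1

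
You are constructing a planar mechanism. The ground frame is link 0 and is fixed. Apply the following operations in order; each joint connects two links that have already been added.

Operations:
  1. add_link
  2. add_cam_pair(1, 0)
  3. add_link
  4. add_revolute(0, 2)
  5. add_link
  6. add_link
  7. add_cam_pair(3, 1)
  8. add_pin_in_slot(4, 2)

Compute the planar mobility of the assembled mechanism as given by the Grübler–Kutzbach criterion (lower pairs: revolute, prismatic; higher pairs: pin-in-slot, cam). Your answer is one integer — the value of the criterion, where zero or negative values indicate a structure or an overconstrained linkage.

M = 7

[1;0;0] (link 0 is ground)
L+ [2;0;0]
C(1,0)∈J2 [2;0;1]
L+ [3;0;1]
R(0,2)∈J1 [3;1;1]
L+ [4;1;1]
L+ [5;1;1]
C(3,1)∈J2 [5;1;2]
PS(4,2)∈J2 [5;1;3]
mobility = 12 − 2 − 3 = 7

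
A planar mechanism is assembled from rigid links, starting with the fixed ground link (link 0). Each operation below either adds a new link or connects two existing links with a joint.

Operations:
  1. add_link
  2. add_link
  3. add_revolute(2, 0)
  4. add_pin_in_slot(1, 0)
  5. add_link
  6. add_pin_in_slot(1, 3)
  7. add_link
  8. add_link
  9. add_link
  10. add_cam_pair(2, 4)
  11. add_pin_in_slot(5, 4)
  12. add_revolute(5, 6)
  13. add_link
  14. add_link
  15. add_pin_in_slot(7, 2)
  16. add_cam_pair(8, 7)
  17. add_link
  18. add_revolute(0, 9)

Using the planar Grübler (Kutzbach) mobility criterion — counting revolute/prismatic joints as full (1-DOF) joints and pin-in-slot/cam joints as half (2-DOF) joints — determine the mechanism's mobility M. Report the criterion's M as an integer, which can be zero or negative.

ground; <1,0,0>
#1 <2,0,0>
#2 <3,0,0>
R:2↔0 J1 <3,1,0>
PS:1↔0 J2 <3,1,1>
#3 <4,1,1>
PS:1↔3 J2 <4,1,2>
#4 <5,1,2>
#5 <6,1,2>
#6 <7,1,2>
C:2↔4 J2 <7,1,3>
PS:5↔4 J2 <7,1,4>
R:5↔6 J1 <7,2,4>
#7 <8,2,4>
#8 <9,2,4>
PS:7↔2 J2 <9,2,5>
C:8↔7 J2 <9,2,6>
#9 <10,2,6>
R:0↔9 J1 <10,3,6>
3×9 − 2×3 − 1×6 = 15

M = 15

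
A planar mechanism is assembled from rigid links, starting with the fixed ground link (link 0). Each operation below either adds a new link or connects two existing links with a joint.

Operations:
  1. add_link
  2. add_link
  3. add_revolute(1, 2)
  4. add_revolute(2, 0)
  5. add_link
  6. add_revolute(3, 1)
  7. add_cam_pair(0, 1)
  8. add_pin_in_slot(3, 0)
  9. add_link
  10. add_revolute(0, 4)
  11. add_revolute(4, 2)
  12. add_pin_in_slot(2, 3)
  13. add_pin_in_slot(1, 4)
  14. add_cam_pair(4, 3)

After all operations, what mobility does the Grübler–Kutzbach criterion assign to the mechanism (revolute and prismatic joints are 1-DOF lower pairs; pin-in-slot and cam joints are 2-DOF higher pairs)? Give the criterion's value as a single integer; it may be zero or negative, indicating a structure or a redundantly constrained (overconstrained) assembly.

(L,J1,J2)=(1,0,0); link0 fixed
link1: (2,0,0)
link2: (3,0,0)
R 1-2 [J1]: (3,1,0)
R 2-0 [J1]: (3,2,0)
link3: (4,2,0)
R 3-1 [J1]: (4,3,0)
C 0-1 [J2]: (4,3,1)
PS 3-0 [J2]: (4,3,2)
link4: (5,3,2)
R 0-4 [J1]: (5,4,2)
R 4-2 [J1]: (5,5,2)
PS 2-3 [J2]: (5,5,3)
PS 1-4 [J2]: (5,5,4)
C 4-3 [J2]: (5,5,5)
Grübler: 3·4 − 2·5 − 5 = -3

M = -3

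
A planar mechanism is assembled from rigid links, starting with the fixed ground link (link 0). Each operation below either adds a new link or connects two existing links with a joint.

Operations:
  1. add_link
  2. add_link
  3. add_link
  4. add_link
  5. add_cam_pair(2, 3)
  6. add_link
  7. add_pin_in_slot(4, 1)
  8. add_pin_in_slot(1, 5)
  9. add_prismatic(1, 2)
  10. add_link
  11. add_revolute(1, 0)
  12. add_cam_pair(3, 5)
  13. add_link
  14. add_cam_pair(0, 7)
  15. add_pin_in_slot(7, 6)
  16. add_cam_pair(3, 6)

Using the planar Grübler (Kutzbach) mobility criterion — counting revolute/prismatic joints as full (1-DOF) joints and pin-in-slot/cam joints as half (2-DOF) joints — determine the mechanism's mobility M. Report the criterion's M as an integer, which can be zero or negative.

L=1 J1=0 J2=0
add link → L=2 J1=0 J2=0
add link → L=3 J1=0 J2=0
add link → L=4 J1=0 J2=0
add link → L=5 J1=0 J2=0
C@2,3 dof=2 J2 → L=5 J1=0 J2=1
add link → L=6 J1=0 J2=1
PS@4,1 dof=2 J2 → L=6 J1=0 J2=2
PS@1,5 dof=2 J2 → L=6 J1=0 J2=3
P@1,2 dof=1 J1 → L=6 J1=1 J2=3
add link → L=7 J1=1 J2=3
R@1,0 dof=1 J1 → L=7 J1=2 J2=3
C@3,5 dof=2 J2 → L=7 J1=2 J2=4
add link → L=8 J1=2 J2=4
C@0,7 dof=2 J2 → L=8 J1=2 J2=5
PS@7,6 dof=2 J2 → L=8 J1=2 J2=6
C@3,6 dof=2 J2 → L=8 J1=2 J2=7
M=3(L−1)−2J1−J2=3·7−2·2−7=10

M = 10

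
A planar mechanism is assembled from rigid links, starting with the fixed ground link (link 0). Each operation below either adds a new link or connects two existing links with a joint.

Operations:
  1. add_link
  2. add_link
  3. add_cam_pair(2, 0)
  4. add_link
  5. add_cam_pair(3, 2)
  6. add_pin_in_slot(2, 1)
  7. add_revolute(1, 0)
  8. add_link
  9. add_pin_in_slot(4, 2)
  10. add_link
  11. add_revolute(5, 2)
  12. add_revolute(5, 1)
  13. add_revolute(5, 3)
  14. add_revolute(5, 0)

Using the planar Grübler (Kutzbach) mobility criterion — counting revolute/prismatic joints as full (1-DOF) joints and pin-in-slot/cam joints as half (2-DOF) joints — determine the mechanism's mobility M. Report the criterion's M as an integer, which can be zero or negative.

M = 1

L=1 J1=0 J2=0
add link → L=2 J1=0 J2=0
add link → L=3 J1=0 J2=0
C@2,0 dof=2 J2 → L=3 J1=0 J2=1
add link → L=4 J1=0 J2=1
C@3,2 dof=2 J2 → L=4 J1=0 J2=2
PS@2,1 dof=2 J2 → L=4 J1=0 J2=3
R@1,0 dof=1 J1 → L=4 J1=1 J2=3
add link → L=5 J1=1 J2=3
PS@4,2 dof=2 J2 → L=5 J1=1 J2=4
add link → L=6 J1=1 J2=4
R@5,2 dof=1 J1 → L=6 J1=2 J2=4
R@5,1 dof=1 J1 → L=6 J1=3 J2=4
R@5,3 dof=1 J1 → L=6 J1=4 J2=4
R@5,0 dof=1 J1 → L=6 J1=5 J2=4
M=3(L−1)−2J1−J2=3·5−2·5−4=1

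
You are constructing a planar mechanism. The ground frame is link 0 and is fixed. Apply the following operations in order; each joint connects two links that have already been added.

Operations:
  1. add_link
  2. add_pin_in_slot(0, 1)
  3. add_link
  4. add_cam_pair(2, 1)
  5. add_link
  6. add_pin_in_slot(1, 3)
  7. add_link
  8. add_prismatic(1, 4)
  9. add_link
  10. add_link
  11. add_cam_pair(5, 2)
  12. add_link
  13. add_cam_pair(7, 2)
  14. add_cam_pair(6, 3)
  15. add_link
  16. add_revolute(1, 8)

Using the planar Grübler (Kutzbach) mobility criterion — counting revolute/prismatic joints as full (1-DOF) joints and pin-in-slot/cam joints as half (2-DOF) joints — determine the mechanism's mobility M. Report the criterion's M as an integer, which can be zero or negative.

M = 14

[1;0;0] (link 0 is ground)
L+ [2;0;0]
PS(0,1)∈J2 [2;0;1]
L+ [3;0;1]
C(2,1)∈J2 [3;0;2]
L+ [4;0;2]
PS(1,3)∈J2 [4;0;3]
L+ [5;0;3]
P(1,4)∈J1 [5;1;3]
L+ [6;1;3]
L+ [7;1;3]
C(5,2)∈J2 [7;1;4]
L+ [8;1;4]
C(7,2)∈J2 [8;1;5]
C(6,3)∈J2 [8;1;6]
L+ [9;1;6]
R(1,8)∈J1 [9;2;6]
mobility = 24 − 4 − 6 = 14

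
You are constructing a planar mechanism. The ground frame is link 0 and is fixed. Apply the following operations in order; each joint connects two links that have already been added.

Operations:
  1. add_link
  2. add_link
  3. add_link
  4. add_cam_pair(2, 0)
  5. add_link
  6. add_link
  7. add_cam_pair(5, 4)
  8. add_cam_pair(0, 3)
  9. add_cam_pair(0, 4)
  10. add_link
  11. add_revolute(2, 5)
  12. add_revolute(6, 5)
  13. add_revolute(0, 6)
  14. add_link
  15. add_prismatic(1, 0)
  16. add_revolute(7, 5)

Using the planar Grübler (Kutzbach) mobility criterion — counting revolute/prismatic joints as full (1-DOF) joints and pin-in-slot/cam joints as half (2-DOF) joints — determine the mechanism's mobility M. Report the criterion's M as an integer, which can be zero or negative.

M = 7

link 0 = ground. State L|J1|J2 = 1|0|0
+link1  2|0|0
+link2  3|0|0
+link3  4|0|0
C(2,0) f=2→J2  4|0|1
+link4  5|0|1
+link5  6|0|1
C(5,4) f=2→J2  6|0|2
C(0,3) f=2→J2  6|0|3
C(0,4) f=2→J2  6|0|4
+link6  7|0|4
R(2,5) f=1→J1  7|1|4
R(6,5) f=1→J1  7|2|4
R(0,6) f=1→J1  7|3|4
+link7  8|3|4
P(1,0) f=1→J1  8|4|4
R(7,5) f=1→J1  8|5|4
M = 3(8−1)−2·5−4 = 21−10−4 = 7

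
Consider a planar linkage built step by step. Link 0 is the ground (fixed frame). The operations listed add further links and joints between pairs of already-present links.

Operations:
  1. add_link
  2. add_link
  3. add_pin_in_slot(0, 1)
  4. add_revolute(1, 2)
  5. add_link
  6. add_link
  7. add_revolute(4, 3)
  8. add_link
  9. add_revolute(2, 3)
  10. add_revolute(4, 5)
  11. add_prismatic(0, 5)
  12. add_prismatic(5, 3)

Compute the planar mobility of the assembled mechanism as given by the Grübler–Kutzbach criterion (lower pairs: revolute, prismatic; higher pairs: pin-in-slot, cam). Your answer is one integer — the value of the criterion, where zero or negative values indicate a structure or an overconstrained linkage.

L=1 J1=0 J2=0
add link → L=2 J1=0 J2=0
add link → L=3 J1=0 J2=0
PS@0,1 dof=2 J2 → L=3 J1=0 J2=1
R@1,2 dof=1 J1 → L=3 J1=1 J2=1
add link → L=4 J1=1 J2=1
add link → L=5 J1=1 J2=1
R@4,3 dof=1 J1 → L=5 J1=2 J2=1
add link → L=6 J1=2 J2=1
R@2,3 dof=1 J1 → L=6 J1=3 J2=1
R@4,5 dof=1 J1 → L=6 J1=4 J2=1
P@0,5 dof=1 J1 → L=6 J1=5 J2=1
P@5,3 dof=1 J1 → L=6 J1=6 J2=1
M=3(L−1)−2J1−J2=3·5−2·6−1=2

M = 2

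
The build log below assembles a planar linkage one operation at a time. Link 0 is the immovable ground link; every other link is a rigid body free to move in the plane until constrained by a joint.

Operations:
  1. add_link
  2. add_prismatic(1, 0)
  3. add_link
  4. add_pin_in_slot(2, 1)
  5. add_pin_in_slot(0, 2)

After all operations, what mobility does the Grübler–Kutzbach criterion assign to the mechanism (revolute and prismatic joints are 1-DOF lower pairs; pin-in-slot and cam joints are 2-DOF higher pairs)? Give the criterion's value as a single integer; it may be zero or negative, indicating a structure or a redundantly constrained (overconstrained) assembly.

M = 2

ground; <1,0,0>
#1 <2,0,0>
P:1↔0 J1 <2,1,0>
#2 <3,1,0>
PS:2↔1 J2 <3,1,1>
PS:0↔2 J2 <3,1,2>
3×2 − 2×1 − 1×2 = 2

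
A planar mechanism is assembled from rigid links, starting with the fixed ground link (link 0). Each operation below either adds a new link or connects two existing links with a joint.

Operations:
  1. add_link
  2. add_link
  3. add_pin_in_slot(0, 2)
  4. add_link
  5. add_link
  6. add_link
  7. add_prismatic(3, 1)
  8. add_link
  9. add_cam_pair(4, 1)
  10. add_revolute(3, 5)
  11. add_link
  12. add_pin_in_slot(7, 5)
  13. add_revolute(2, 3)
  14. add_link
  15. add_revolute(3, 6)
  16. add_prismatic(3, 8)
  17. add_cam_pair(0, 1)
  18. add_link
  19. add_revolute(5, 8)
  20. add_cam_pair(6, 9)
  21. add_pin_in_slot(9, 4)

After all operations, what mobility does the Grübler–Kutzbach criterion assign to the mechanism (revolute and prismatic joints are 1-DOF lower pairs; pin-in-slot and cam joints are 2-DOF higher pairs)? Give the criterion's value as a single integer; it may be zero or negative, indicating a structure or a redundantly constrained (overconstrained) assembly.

M = 9

ground; <1,0,0>
#1 <2,0,0>
#2 <3,0,0>
PS:0↔2 J2 <3,0,1>
#3 <4,0,1>
#4 <5,0,1>
#5 <6,0,1>
P:3↔1 J1 <6,1,1>
#6 <7,1,1>
C:4↔1 J2 <7,1,2>
R:3↔5 J1 <7,2,2>
#7 <8,2,2>
PS:7↔5 J2 <8,2,3>
R:2↔3 J1 <8,3,3>
#8 <9,3,3>
R:3↔6 J1 <9,4,3>
P:3↔8 J1 <9,5,3>
C:0↔1 J2 <9,5,4>
#9 <10,5,4>
R:5↔8 J1 <10,6,4>
C:6↔9 J2 <10,6,5>
PS:9↔4 J2 <10,6,6>
3×9 − 2×6 − 1×6 = 9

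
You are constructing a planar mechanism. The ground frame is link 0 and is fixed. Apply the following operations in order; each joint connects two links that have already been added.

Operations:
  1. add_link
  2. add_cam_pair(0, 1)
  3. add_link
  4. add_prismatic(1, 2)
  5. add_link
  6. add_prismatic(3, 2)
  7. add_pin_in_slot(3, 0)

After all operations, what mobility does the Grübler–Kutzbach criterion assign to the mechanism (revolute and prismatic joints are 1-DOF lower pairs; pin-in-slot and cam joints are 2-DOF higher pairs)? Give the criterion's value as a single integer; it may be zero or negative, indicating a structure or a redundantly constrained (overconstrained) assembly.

ground; <1,0,0>
#1 <2,0,0>
C:0↔1 J2 <2,0,1>
#2 <3,0,1>
P:1↔2 J1 <3,1,1>
#3 <4,1,1>
P:3↔2 J1 <4,2,1>
PS:3↔0 J2 <4,2,2>
3×3 − 2×2 − 1×2 = 3

M = 3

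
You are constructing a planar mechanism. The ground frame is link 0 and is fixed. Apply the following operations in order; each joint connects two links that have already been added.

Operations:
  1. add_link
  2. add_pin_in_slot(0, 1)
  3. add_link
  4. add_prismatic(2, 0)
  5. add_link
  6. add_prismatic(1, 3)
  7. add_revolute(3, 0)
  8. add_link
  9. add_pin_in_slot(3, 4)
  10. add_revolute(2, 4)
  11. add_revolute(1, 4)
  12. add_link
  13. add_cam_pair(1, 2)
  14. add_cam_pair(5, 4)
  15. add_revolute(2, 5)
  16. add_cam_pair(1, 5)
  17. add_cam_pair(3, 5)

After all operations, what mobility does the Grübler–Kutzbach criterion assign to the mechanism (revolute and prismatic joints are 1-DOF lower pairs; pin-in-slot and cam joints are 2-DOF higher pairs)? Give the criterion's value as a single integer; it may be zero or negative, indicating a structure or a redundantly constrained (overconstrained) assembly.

(L,J1,J2)=(1,0,0); link0 fixed
link1: (2,0,0)
PS 0-1 [J2]: (2,0,1)
link2: (3,0,1)
P 2-0 [J1]: (3,1,1)
link3: (4,1,1)
P 1-3 [J1]: (4,2,1)
R 3-0 [J1]: (4,3,1)
link4: (5,3,1)
PS 3-4 [J2]: (5,3,2)
R 2-4 [J1]: (5,4,2)
R 1-4 [J1]: (5,5,2)
link5: (6,5,2)
C 1-2 [J2]: (6,5,3)
C 5-4 [J2]: (6,5,4)
R 2-5 [J1]: (6,6,4)
C 1-5 [J2]: (6,6,5)
C 3-5 [J2]: (6,6,6)
Grübler: 3·5 − 2·6 − 6 = -3

M = -3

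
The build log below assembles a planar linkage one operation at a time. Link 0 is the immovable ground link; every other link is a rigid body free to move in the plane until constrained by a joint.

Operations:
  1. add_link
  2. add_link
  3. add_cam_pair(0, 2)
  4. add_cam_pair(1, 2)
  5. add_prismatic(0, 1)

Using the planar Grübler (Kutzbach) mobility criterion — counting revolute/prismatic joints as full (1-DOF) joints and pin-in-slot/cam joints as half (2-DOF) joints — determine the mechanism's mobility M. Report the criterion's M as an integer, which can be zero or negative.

M = 2

[1;0;0] (link 0 is ground)
L+ [2;0;0]
L+ [3;0;0]
C(0,2)∈J2 [3;0;1]
C(1,2)∈J2 [3;0;2]
P(0,1)∈J1 [3;1;2]
mobility = 6 − 2 − 2 = 2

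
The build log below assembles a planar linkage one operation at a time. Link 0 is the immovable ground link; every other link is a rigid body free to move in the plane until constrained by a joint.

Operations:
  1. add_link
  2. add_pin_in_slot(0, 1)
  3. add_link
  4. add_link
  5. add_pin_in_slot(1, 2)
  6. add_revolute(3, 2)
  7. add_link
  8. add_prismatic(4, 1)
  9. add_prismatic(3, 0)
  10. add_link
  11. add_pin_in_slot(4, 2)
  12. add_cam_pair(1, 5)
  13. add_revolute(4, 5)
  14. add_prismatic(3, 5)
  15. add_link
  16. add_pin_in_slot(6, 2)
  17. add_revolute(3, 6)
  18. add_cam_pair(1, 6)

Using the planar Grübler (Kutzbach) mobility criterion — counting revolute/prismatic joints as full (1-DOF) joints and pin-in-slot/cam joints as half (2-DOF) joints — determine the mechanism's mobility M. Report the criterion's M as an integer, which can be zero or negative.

M = 0

link 0 = ground. State L|J1|J2 = 1|0|0
+link1  2|0|0
PS(0,1) f=2→J2  2|0|1
+link2  3|0|1
+link3  4|0|1
PS(1,2) f=2→J2  4|0|2
R(3,2) f=1→J1  4|1|2
+link4  5|1|2
P(4,1) f=1→J1  5|2|2
P(3,0) f=1→J1  5|3|2
+link5  6|3|2
PS(4,2) f=2→J2  6|3|3
C(1,5) f=2→J2  6|3|4
R(4,5) f=1→J1  6|4|4
P(3,5) f=1→J1  6|5|4
+link6  7|5|4
PS(6,2) f=2→J2  7|5|5
R(3,6) f=1→J1  7|6|5
C(1,6) f=2→J2  7|6|6
M = 3(7−1)−2·6−6 = 18−12−6 = 0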